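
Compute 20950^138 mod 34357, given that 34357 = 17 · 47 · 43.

13819

Mod 17: 20950 ≡ 6; by Fermat, exponent reduces to 138 mod 16 = 10; 6^10 ≡ 15 (mod 17).
Mod 47: 20950 ≡ 35; since 46 | 138, by Fermat 35^138 ≡ 1 (mod 47).
Mod 43: 20950 ≡ 9; by Fermat, exponent reduces to 138 mod 42 = 12; 9^12 ≡ 16 (mod 43).
Combine by CRT: x ≡ 15 (mod 17), x ≡ 1 (mod 47), x ≡ 16 (mod 43) ⇒ x ≡ 13819 (mod 34357).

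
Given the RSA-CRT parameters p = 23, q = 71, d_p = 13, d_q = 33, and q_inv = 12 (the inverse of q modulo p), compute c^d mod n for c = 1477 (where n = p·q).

1516

m₁ = c^(d_p) mod p: c ≡ 5 (mod 23), and 5^13 mod 23 = 21.
m₂ = c^(d_q) mod q: c ≡ 57 (mod 71), and 57^33 mod 71 = 25.
h = q_inv·(m₁ − m₂) mod p = 12·(21 − 25) mod 23 = 21.
m = m₂ + h·q = 25 + 21·71 = 1516.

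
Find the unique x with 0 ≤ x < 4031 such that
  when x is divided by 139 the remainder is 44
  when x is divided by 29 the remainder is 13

1434

From x ≡ 44 (mod 139) write x = 44 + 139t. Substituting into x ≡ 13 (mod 29) gives 139t ≡ 27 (mod 29), and since 23⁻¹ ≡ 24 (mod 29), t ≡ 10. Hence x ≡ 44 + 139·10 = 1434 (mod 4031).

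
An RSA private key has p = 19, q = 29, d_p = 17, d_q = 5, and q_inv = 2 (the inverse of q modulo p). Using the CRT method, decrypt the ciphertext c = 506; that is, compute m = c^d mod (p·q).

122

m₁ = c^(d_p) mod p: c ≡ 12 (mod 19), and 12^17 mod 19 = 8.
m₂ = c^(d_q) mod q: c ≡ 13 (mod 29), and 13^5 mod 29 = 6.
h = q_inv·(m₁ − m₂) mod p = 2·(8 − 6) mod 19 = 4.
m = m₂ + h·q = 6 + 4·29 = 122.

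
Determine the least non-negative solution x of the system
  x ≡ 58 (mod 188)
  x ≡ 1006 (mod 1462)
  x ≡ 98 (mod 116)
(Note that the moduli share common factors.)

328494

Combine the congruences pairwise.
gcd(188, 1462) = 2 and 2 | (1006 − 58), so the pair is consistent; merging gives x ≡ 53638 (mod 137428), where 137428 = lcm(188, 1462).
gcd(137428, 116) = 4 and 4 | (98 − 53638), so the pair is consistent; merging gives x ≡ 328494 (mod 3985412), where 3985412 = lcm(137428, 116).
The solution is unique modulo lcm(188, 1462, 116) = 3985412.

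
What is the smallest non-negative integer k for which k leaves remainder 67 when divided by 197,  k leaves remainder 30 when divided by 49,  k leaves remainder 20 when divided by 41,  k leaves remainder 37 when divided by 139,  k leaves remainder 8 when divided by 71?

2030761959

The moduli are pairwise coprime; N = 197·49·41·139·71 = 3905883737.
N/197 = 19826821; 19826821 ≡ 150 (mod 197); 150·88 ≡ 1, so inverse 88.
N/49 = 79711913; 79711913 ≡ 36 (mod 49); 36·15 ≡ 1, so inverse 15.
N/41 = 95265457; 95265457 ≡ 30 (mod 41); 30·26 ≡ 1, so inverse 26.
N/139 = 28099883; 28099883 ≡ 60 (mod 139); 60·95 ≡ 1, so inverse 95.
N/71 = 55012447; 55012447 ≡ 14 (mod 71); 14·66 ≡ 1, so inverse 66.
k ≡ 67·19826821·88 + 30·79711913·15 + 20·95265457·26 + 37·28099883·95 + 8·55012447·66 = 330124995867.
330124995867 mod 3905883737 = 2030761959.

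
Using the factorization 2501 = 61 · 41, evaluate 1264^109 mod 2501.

2186

Mod 61: 1264 ≡ 44; by Fermat, exponent reduces to 109 mod 60 = 49; 44^49 ≡ 51 (mod 61).
Mod 41: 1264 ≡ 34; by Fermat, exponent reduces to 109 mod 40 = 29; 34^29 ≡ 13 (mod 41).
Combine by CRT: x ≡ 51 (mod 61), x ≡ 13 (mod 41) ⇒ x ≡ 2186 (mod 2501).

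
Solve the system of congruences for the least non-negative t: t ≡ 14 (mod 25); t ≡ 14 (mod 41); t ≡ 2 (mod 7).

The moduli are pairwise coprime; N = 25·41·7 = 7175.
N/25 = 287; 287 ≡ 12 (mod 25); 12·23 ≡ 1, so inverse 23.
N/41 = 175; 175 ≡ 11 (mod 41); 11·15 ≡ 1, so inverse 15.
N/7 = 1025; 1025 ≡ 3 (mod 7); 3·5 ≡ 1, so inverse 5.
t ≡ 14·287·23 + 14·175·15 + 2·1025·5 = 139414.
139414 mod 7175 = 3089.

3089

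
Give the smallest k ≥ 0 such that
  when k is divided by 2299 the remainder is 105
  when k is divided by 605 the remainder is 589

Combine the congruences pairwise.
gcd(2299, 605) = 121 and 121 | (589 − 105), so the pair is consistent; merging gives k ≡ 2404 (mod 11495), where 11495 = lcm(2299, 605).
The solution is unique modulo lcm(2299, 605) = 11495.

2404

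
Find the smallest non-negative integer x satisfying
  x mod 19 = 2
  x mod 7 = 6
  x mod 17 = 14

From x ≡ 2 (mod 19) write x = 2 + 19t. Substituting into x ≡ 6 (mod 7) gives 19t ≡ 4 (mod 7), and since 5⁻¹ ≡ 3 (mod 7), t ≡ 5. Hence x ≡ 2 + 19·5 = 97 (mod 133).
From x ≡ 97 (mod 133) write x = 97 + 133t. Substituting into x ≡ 14 (mod 17) gives 133t ≡ 2 (mod 17), and since 14⁻¹ ≡ 11 (mod 17), t ≡ 5. Hence x ≡ 97 + 133·5 = 762 (mod 2261).

762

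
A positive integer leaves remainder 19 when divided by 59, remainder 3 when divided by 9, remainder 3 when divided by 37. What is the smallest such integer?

15654

From N ≡ 19 (mod 59) write N = 19 + 59t. Substituting into N ≡ 3 (mod 9) gives 59t ≡ 2 (mod 9), and since 5⁻¹ ≡ 2 (mod 9), t ≡ 4. Hence N ≡ 19 + 59·4 = 255 (mod 531).
From N ≡ 255 (mod 531) write N = 255 + 531t. Substituting into N ≡ 3 (mod 37) gives 531t ≡ 7 (mod 37), and since 13⁻¹ ≡ 20 (mod 37), t ≡ 29. Hence N ≡ 255 + 531·29 = 15654 (mod 19647).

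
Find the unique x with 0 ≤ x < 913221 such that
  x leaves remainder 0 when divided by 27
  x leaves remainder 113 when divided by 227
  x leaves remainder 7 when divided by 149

742176

From x ≡ 0 (mod 27) write x = 0 + 27t. Substituting into x ≡ 113 (mod 227) gives 27t ≡ 113 (mod 227), and since 27⁻¹ ≡ 185 (mod 227), t ≡ 21. Hence x ≡ 0 + 27·21 = 567 (mod 6129).
From x ≡ 567 (mod 6129) write x = 567 + 6129t. Substituting into x ≡ 7 (mod 149) gives 6129t ≡ 36 (mod 149), and since 20⁻¹ ≡ 82 (mod 149), t ≡ 121. Hence x ≡ 567 + 6129·121 = 742176 (mod 913221).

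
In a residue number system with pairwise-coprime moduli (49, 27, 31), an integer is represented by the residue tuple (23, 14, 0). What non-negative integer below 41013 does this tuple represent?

18104

From x ≡ 23 (mod 49) write x = 23 + 49t. Substituting into x ≡ 14 (mod 27) gives 49t ≡ 18 (mod 27), and since 22⁻¹ ≡ 16 (mod 27), t ≡ 18. Hence x ≡ 23 + 49·18 = 905 (mod 1323).
From x ≡ 905 (mod 1323) write x = 905 + 1323t. Substituting into x ≡ 0 (mod 31) gives 1323t ≡ 25 (mod 31), and since 21⁻¹ ≡ 3 (mod 31), t ≡ 13. Hence x ≡ 905 + 1323·13 = 18104 (mod 41013).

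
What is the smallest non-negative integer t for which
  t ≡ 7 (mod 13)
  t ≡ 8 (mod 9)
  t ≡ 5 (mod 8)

917

From t ≡ 7 (mod 13) write t = 7 + 13s. Substituting into t ≡ 8 (mod 9) gives 13s ≡ 1 (mod 9), and since 4⁻¹ ≡ 7 (mod 9), s ≡ 7. Hence t ≡ 7 + 13·7 = 98 (mod 117).
From t ≡ 98 (mod 117) write t = 98 + 117s. Substituting into t ≡ 5 (mod 8) gives 117s ≡ 3 (mod 8), and since 5⁻¹ ≡ 5 (mod 8), s ≡ 7. Hence t ≡ 98 + 117·7 = 917 (mod 936).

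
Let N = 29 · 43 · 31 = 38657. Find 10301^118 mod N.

19889

Mod 29: 10301 ≡ 6; by Fermat, exponent reduces to 118 mod 28 = 6; 6^6 ≡ 24 (mod 29).
Mod 43: 10301 ≡ 24; by Fermat, exponent reduces to 118 mod 42 = 34; 24^34 ≡ 23 (mod 43).
Mod 31: 10301 ≡ 9; by Fermat, exponent reduces to 118 mod 30 = 28; 9^28 ≡ 18 (mod 31).
Combine by CRT: x ≡ 24 (mod 29), x ≡ 23 (mod 43), x ≡ 18 (mod 31) ⇒ x ≡ 19889 (mod 38657).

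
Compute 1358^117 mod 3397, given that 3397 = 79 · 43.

Mod 79: 1358 ≡ 15; by Fermat, exponent reduces to 117 mod 78 = 39; 15^39 ≡ 78 (mod 79).
Mod 43: 1358 ≡ 25; by Fermat, exponent reduces to 117 mod 42 = 33; 25^33 ≡ 4 (mod 43).
Combine by CRT: x ≡ 78 (mod 79), x ≡ 4 (mod 43) ⇒ x ≡ 2369 (mod 3397).

2369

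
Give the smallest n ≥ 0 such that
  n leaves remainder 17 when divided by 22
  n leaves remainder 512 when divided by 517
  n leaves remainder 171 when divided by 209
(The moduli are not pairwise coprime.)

3097

Combine the congruences pairwise.
gcd(22, 517) = 11 and 11 | (512 − 17), so the pair is consistent; merging gives n ≡ 1029 (mod 1034), where 1034 = lcm(22, 517).
gcd(1034, 209) = 11 and 11 | (171 − 1029), so the pair is consistent; merging gives n ≡ 3097 (mod 19646), where 19646 = lcm(1034, 209).
The solution is unique modulo lcm(22, 517, 209) = 19646.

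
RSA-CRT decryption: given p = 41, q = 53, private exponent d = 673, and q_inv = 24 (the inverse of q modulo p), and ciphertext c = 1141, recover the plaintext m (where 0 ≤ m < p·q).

1447

d_p = d mod (p−1) = 673 mod 40 = 33; d_q = d mod (q−1) = 49.
m₁ = c^(d_p) mod p: c ≡ 34 (mod 41), and 34^33 mod 41 = 12.
m₂ = c^(d_q) mod q: c ≡ 28 (mod 53), and 28^49 mod 53 = 16.
h = q_inv·(m₁ − m₂) mod p = 24·(12 − 16) mod 41 = 27.
m = m₂ + h·q = 16 + 27·53 = 1447.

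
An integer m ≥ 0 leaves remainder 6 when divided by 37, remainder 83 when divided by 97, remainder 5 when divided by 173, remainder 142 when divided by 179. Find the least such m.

38214494

From m ≡ 6 (mod 37) write m = 6 + 37t. Substituting into m ≡ 83 (mod 97) gives 37t ≡ 77 (mod 97), and since 37⁻¹ ≡ 21 (mod 97), t ≡ 65. Hence m ≡ 6 + 37·65 = 2411 (mod 3589).
From m ≡ 2411 (mod 3589) write m = 2411 + 3589t. Substituting into m ≡ 5 (mod 173) gives 3589t ≡ 16 (mod 173), and since 129⁻¹ ≡ 114 (mod 173), t ≡ 94. Hence m ≡ 2411 + 3589·94 = 339777 (mod 620897).
From m ≡ 339777 (mod 620897) write m = 339777 + 620897t. Substituting into m ≡ 142 (mod 179) gives 620897t ≡ 107 (mod 179), and since 125⁻¹ ≡ 116 (mod 179), t ≡ 61. Hence m ≡ 339777 + 620897·61 = 38214494 (mod 111140563).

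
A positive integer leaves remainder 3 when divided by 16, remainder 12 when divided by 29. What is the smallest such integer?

From m ≡ 3 (mod 16) write m = 3 + 16t. Substituting into m ≡ 12 (mod 29) gives 16t ≡ 9 (mod 29), and since 16⁻¹ ≡ 20 (mod 29), t ≡ 6. Hence m ≡ 3 + 16·6 = 99 (mod 464).

99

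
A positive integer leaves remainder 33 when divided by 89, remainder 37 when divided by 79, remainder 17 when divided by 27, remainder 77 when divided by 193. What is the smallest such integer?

The moduli are pairwise coprime; N = 89·79·27·193 = 36638541.
N/89 = 411669; 411669 ≡ 44 (mod 89); 44·87 ≡ 1, so inverse 87.
N/79 = 463779; 463779 ≡ 49 (mod 79); 49·50 ≡ 1, so inverse 50.
N/27 = 1356983; 1356983 ≡ 17 (mod 27); 17·8 ≡ 1, so inverse 8.
N/193 = 189837; 189837 ≡ 118 (mod 193); 118·18 ≡ 1, so inverse 18.
x ≡ 33·411669·87 + 37·463779·50 + 17·1356983·8 + 77·189837·18 = 2487556619.
2487556619 mod 36638541 = 32774372.

32774372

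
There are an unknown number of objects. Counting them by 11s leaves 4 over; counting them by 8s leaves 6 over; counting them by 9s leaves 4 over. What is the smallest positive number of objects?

The moduli are pairwise coprime; M = 11·8·9 = 792.
M/11 = 72; 72 ≡ 6 (mod 11); 6·2 ≡ 1, so inverse 2.
M/8 = 99; 99 ≡ 3 (mod 8); 3·3 ≡ 1, so inverse 3.
M/9 = 88; 88 ≡ 7 (mod 9); 7·4 ≡ 1, so inverse 4.
N ≡ 4·72·2 + 6·99·3 + 4·88·4 = 3766.
3766 mod 792 = 598.

598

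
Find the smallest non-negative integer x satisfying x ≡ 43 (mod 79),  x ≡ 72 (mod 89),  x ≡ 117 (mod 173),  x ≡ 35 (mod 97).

The moduli are pairwise coprime; N = 79·89·173·97 = 117987211.
N/79 = 1493509; 1493509 ≡ 14 (mod 79); 14·17 ≡ 1, so inverse 17.
N/89 = 1325699; 1325699 ≡ 44 (mod 89); 44·87 ≡ 1, so inverse 87.
N/173 = 682007; 682007 ≡ 41 (mod 173); 41·38 ≡ 1, so inverse 38.
N/97 = 1216363; 1216363 ≡ 80 (mod 97); 80·57 ≡ 1, so inverse 57.
x ≡ 43·1493509·17 + 72·1325699·87 + 117·682007·38 + 35·1216363·57 = 14854780922.
14854780922 mod 117987211 = 106379547.

106379547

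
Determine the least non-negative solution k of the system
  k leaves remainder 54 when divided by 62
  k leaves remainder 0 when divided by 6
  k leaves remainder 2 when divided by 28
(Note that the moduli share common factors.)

1542

gcd(62, 6) = 2 and 2 | (0 − 54), so the pair is consistent; merging gives k ≡ 54 (mod 186), where 186 = lcm(62, 6).
gcd(186, 28) = 2 and 2 | (2 − 54), so the pair is consistent; merging gives k ≡ 1542 (mod 2604), where 2604 = lcm(186, 28).
The solution is unique modulo lcm(62, 6, 28) = 2604.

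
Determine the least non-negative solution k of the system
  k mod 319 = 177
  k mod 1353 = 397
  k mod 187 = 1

Combine the congruences pairwise.
gcd(319, 1353) = 11 and 11 | (397 − 177), so the pair is consistent; merging gives k ≡ 30163 (mod 39237), where 39237 = lcm(319, 1353).
gcd(39237, 187) = 11 and 11 | (1 − 30163), so the pair is consistent; merging gives k ≡ 540244 (mod 667029), where 667029 = lcm(39237, 187).
The solution is unique modulo lcm(319, 1353, 187) = 667029.

540244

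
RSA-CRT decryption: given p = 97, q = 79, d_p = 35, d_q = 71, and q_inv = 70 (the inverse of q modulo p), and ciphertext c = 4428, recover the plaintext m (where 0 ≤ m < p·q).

m₁ = c^(d_p) mod p: c ≡ 63 (mod 97), and 63^35 mod 97 = 78.
m₂ = c^(d_q) mod q: c ≡ 4 (mod 79), and 4^71 mod 79 = 51.
h = q_inv·(m₁ − m₂) mod p = 70·(78 − 51) mod 97 = 47.
m = m₂ + h·q = 51 + 47·79 = 3764.

3764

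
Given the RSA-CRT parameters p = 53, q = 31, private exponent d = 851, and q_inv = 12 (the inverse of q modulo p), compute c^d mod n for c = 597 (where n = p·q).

d_p = d mod (p−1) = 851 mod 52 = 19; d_q = d mod (q−1) = 11.
m₁ = c^(d_p) mod p: c ≡ 14 (mod 53), and 14^19 mod 53 = 26.
m₂ = c^(d_q) mod q: c ≡ 8 (mod 31), and 8^11 mod 31 = 8.
h = q_inv·(m₁ − m₂) mod p = 12·(26 − 8) mod 53 = 4.
m = m₂ + h·q = 8 + 4·31 = 132.

132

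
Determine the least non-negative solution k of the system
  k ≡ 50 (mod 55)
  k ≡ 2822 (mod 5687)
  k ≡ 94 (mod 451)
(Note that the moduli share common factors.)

gcd(55, 5687) = 11 and 11 | (2822 − 50), so the pair is consistent; merging gives k ≡ 25570 (mod 28435), where 28435 = lcm(55, 5687).
gcd(28435, 451) = 11 and 11 | (94 − 25570), so the pair is consistent; merging gives k ≡ 907055 (mod 1165835), where 1165835 = lcm(28435, 451).
The solution is unique modulo lcm(55, 5687, 451) = 1165835.

907055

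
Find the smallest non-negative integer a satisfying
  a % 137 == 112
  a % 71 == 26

From a ≡ 112 (mod 137) write a = 112 + 137t. Substituting into a ≡ 26 (mod 71) gives 137t ≡ 56 (mod 71), and since 66⁻¹ ≡ 14 (mod 71), t ≡ 3. Hence a ≡ 112 + 137·3 = 523 (mod 9727).

523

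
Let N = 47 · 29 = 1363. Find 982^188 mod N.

Mod 47: 982 ≡ 42; by Fermat, exponent reduces to 188 mod 46 = 4; 42^4 ≡ 14 (mod 47).
Mod 29: 982 ≡ 25; by Fermat, exponent reduces to 188 mod 28 = 20; 25^20 ≡ 7 (mod 29).
Combine by CRT: x ≡ 14 (mod 47), x ≡ 7 (mod 29) ⇒ x ≡ 1283 (mod 1363).

1283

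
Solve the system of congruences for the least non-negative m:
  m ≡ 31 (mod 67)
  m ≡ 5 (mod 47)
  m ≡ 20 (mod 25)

The moduli are pairwise coprime; N = 67·47·25 = 78725.
N/67 = 1175; 1175 ≡ 36 (mod 67); 36·54 ≡ 1, so inverse 54.
N/47 = 1675; 1675 ≡ 30 (mod 47); 30·11 ≡ 1, so inverse 11.
N/25 = 3149; 3149 ≡ 24 (mod 25); 24·24 ≡ 1, so inverse 24.
m ≡ 31·1175·54 + 5·1675·11 + 20·3149·24 = 3570595.
3570595 mod 78725 = 27970.

27970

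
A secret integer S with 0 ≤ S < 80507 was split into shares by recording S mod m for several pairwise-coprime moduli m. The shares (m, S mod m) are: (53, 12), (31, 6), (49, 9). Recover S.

The moduli are pairwise coprime; N = 53·31·49 = 80507.
N/53 = 1519; 1519 ≡ 35 (mod 53); 35·50 ≡ 1, so inverse 50.
N/31 = 2597; 2597 ≡ 24 (mod 31); 24·22 ≡ 1, so inverse 22.
N/49 = 1643; 1643 ≡ 26 (mod 49); 26·17 ≡ 1, so inverse 17.
S ≡ 12·1519·50 + 6·2597·22 + 9·1643·17 = 1505583.
1505583 mod 80507 = 56457.

56457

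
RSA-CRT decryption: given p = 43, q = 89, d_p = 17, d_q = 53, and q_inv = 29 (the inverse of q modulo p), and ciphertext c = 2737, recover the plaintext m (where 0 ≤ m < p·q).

m₁ = c^(d_p) mod p: c ≡ 28 (mod 43), and 28^17 mod 43 = 3.
m₂ = c^(d_q) mod q: c ≡ 67 (mod 89), and 67^53 mod 89 = 16.
h = q_inv·(m₁ − m₂) mod p = 29·(3 − 16) mod 43 = 10.
m = m₂ + h·q = 16 + 10·89 = 906.

906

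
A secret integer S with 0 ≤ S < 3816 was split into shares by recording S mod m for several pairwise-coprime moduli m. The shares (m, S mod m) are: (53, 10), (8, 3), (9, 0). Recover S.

From S ≡ 10 (mod 53) write S = 10 + 53t. Substituting into S ≡ 3 (mod 8) gives 53t ≡ 1 (mod 8), and since 5⁻¹ ≡ 5 (mod 8), t ≡ 5. Hence S ≡ 10 + 53·5 = 275 (mod 424).
From S ≡ 275 (mod 424) write S = 275 + 424t. Substituting into S ≡ 0 (mod 9) gives 424t ≡ 4 (mod 9), and since 1⁻¹ ≡ 1 (mod 9), t ≡ 4. Hence S ≡ 275 + 424·4 = 1971 (mod 3816).

1971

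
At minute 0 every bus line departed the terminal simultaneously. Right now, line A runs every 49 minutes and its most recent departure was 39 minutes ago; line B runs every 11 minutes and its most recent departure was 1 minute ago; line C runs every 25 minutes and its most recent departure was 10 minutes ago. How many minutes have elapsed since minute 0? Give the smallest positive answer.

From t ≡ 39 (mod 49) write t = 39 + 49s. Substituting into t ≡ 1 (mod 11) gives 49s ≡ 6 (mod 11), and since 5⁻¹ ≡ 9 (mod 11), s ≡ 10. Hence t ≡ 39 + 49·10 = 529 (mod 539).
From t ≡ 529 (mod 539) write t = 529 + 539s. Substituting into t ≡ 10 (mod 25) gives 539s ≡ 6 (mod 25), and since 14⁻¹ ≡ 9 (mod 25), s ≡ 4. Hence t ≡ 529 + 539·4 = 2685 (mod 13475).

2685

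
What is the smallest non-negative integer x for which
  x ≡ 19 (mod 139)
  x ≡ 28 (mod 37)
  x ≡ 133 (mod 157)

71882

The moduli are pairwise coprime; N = 139·37·157 = 807451.
N/139 = 5809; 5809 ≡ 110 (mod 139); 110·115 ≡ 1, so inverse 115.
N/37 = 21823; 21823 ≡ 30 (mod 37); 30·21 ≡ 1, so inverse 21.
N/157 = 5143; 5143 ≡ 119 (mod 157); 119·95 ≡ 1, so inverse 95.
x ≡ 19·5809·115 + 28·21823·21 + 133·5143·95 = 90506394.
90506394 mod 807451 = 71882.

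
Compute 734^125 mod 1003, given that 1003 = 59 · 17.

964

Mod 59: 734 ≡ 26; by Fermat, exponent reduces to 125 mod 58 = 9; 26^9 ≡ 20 (mod 59).
Mod 17: 734 ≡ 3; by Fermat, exponent reduces to 125 mod 16 = 13; 3^13 ≡ 12 (mod 17).
Combine by CRT: x ≡ 20 (mod 59), x ≡ 12 (mod 17) ⇒ x ≡ 964 (mod 1003).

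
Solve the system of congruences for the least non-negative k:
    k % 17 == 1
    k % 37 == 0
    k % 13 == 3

2109

The moduli are pairwise coprime; N = 17·37·13 = 8177.
N/17 = 481; 481 ≡ 5 (mod 17); 5·7 ≡ 1, so inverse 7.
N/37 = 221; 221 ≡ 36 (mod 37); 36·36 ≡ 1, so inverse 36.
N/13 = 629; 629 ≡ 5 (mod 13); 5·8 ≡ 1, so inverse 8.
k ≡ 1·481·7 + 0·221·36 + 3·629·8 = 18463.
18463 mod 8177 = 2109.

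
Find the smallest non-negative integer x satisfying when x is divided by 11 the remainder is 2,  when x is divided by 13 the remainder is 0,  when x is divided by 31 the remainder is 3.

871

The moduli are pairwise coprime; N = 11·13·31 = 4433.
N/11 = 403; 403 ≡ 7 (mod 11); 7·8 ≡ 1, so inverse 8.
N/13 = 341; 341 ≡ 3 (mod 13); 3·9 ≡ 1, so inverse 9.
N/31 = 143; 143 ≡ 19 (mod 31); 19·18 ≡ 1, so inverse 18.
x ≡ 2·403·8 + 0·341·9 + 3·143·18 = 14170.
14170 mod 4433 = 871.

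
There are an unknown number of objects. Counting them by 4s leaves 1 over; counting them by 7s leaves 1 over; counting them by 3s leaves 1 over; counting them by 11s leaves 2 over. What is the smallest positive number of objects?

673

The moduli are pairwise coprime; M = 4·7·3·11 = 924.
M/4 = 231; 231 ≡ 3 (mod 4); 3·3 ≡ 1, so inverse 3.
M/7 = 132; 132 ≡ 6 (mod 7); 6·6 ≡ 1, so inverse 6.
M/3 = 308; 308 ≡ 2 (mod 3); 2·2 ≡ 1, so inverse 2.
M/11 = 84; 84 ≡ 7 (mod 11); 7·8 ≡ 1, so inverse 8.
N ≡ 1·231·3 + 1·132·6 + 1·308·2 + 2·84·8 = 3445.
3445 mod 924 = 673.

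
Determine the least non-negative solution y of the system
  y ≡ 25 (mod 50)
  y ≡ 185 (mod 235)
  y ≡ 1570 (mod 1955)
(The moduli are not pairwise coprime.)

492275

Combine the congruences pairwise.
gcd(50, 235) = 5 and 5 | (185 − 25), so the pair is consistent; merging gives y ≡ 1125 (mod 2350), where 2350 = lcm(50, 235).
gcd(2350, 1955) = 5 and 5 | (1570 − 1125), so the pair is consistent; merging gives y ≡ 492275 (mod 918850), where 918850 = lcm(2350, 1955).
The solution is unique modulo lcm(50, 235, 1955) = 918850.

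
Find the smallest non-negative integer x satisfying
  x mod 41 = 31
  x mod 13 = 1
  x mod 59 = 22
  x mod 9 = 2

The moduli are pairwise coprime; N = 41·13·59·9 = 283023.
N/41 = 6903; 6903 ≡ 15 (mod 41); 15·11 ≡ 1, so inverse 11.
N/13 = 21771; 21771 ≡ 9 (mod 13); 9·3 ≡ 1, so inverse 3.
N/59 = 4797; 4797 ≡ 18 (mod 59); 18·23 ≡ 1, so inverse 23.
N/9 = 31447; 31447 ≡ 1 (mod 9), inverse 1.
x ≡ 31·6903·11 + 1·21771·3 + 22·4797·23 + 2·31447·1 = 4909412.
4909412 mod 283023 = 98021.

98021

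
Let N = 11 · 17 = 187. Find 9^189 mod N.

Mod 11: 9 ≡ 9; by Fermat, exponent reduces to 189 mod 10 = 9; 9^9 ≡ 5 (mod 11).
Mod 17: 9 ≡ 9; by Fermat, exponent reduces to 189 mod 16 = 13; 9^13 ≡ 8 (mod 17).
Combine by CRT: x ≡ 5 (mod 11), x ≡ 8 (mod 17) ⇒ x ≡ 93 (mod 187).

93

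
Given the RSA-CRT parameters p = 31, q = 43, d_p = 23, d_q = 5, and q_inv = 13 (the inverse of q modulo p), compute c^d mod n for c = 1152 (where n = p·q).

893

m₁ = c^(d_p) mod p: c ≡ 5 (mod 31), and 5^23 mod 31 = 25.
m₂ = c^(d_q) mod q: c ≡ 34 (mod 43), and 34^5 mod 43 = 33.
h = q_inv·(m₁ − m₂) mod p = 13·(25 − 33) mod 31 = 20.
m = m₂ + h·q = 33 + 20·43 = 893.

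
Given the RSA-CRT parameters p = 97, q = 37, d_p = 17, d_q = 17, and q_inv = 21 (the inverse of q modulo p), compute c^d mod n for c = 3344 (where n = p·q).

2767

m₁ = c^(d_p) mod p: c ≡ 46 (mod 97), and 46^17 mod 97 = 51.
m₂ = c^(d_q) mod q: c ≡ 14 (mod 37), and 14^17 mod 37 = 29.
h = q_inv·(m₁ − m₂) mod p = 21·(51 − 29) mod 97 = 74.
m = m₂ + h·q = 29 + 74·37 = 2767.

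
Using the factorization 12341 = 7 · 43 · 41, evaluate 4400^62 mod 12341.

Mod 7: 4400 ≡ 4; by Fermat, exponent reduces to 62 mod 6 = 2; 4^2 ≡ 2 (mod 7).
Mod 43: 4400 ≡ 14; by Fermat, exponent reduces to 62 mod 42 = 20; 14^20 ≡ 40 (mod 43).
Mod 41: 4400 ≡ 13; by Fermat, exponent reduces to 62 mod 40 = 22; 13^22 ≡ 36 (mod 41).
Combine by CRT: x ≡ 2 (mod 7), x ≡ 40 (mod 43), x ≡ 36 (mod 41) ⇒ x ≡ 1717 (mod 12341).

1717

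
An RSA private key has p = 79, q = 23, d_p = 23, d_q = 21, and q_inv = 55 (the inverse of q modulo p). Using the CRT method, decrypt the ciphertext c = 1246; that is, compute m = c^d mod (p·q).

m₁ = c^(d_p) mod p: c ≡ 61 (mod 79), and 61^23 mod 79 = 17.
m₂ = c^(d_q) mod q: c ≡ 4 (mod 23), and 4^21 mod 23 = 6.
h = q_inv·(m₁ − m₂) mod p = 55·(17 − 6) mod 79 = 52.
m = m₂ + h·q = 6 + 52·23 = 1202.

1202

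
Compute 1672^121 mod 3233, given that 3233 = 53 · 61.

269

Mod 53: 1672 ≡ 29; by Fermat, exponent reduces to 121 mod 52 = 17; 29^17 ≡ 4 (mod 53).
Mod 61: 1672 ≡ 25; by Fermat, exponent reduces to 121 mod 60 = 1; 25^1 ≡ 25 (mod 61).
Combine by CRT: x ≡ 4 (mod 53), x ≡ 25 (mod 61) ⇒ x ≡ 269 (mod 3233).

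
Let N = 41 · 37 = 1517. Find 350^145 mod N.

Mod 41: 350 ≡ 22; by Fermat, exponent reduces to 145 mod 40 = 25; 22^25 ≡ 27 (mod 41).
Mod 37: 350 ≡ 17; by Fermat, exponent reduces to 145 mod 36 = 1; 17^1 ≡ 17 (mod 37).
Combine by CRT: x ≡ 27 (mod 41), x ≡ 17 (mod 37) ⇒ x ≡ 683 (mod 1517).

683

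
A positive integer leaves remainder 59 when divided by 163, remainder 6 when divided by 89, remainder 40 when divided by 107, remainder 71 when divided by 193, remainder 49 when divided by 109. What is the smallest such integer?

The moduli are pairwise coprime; M = 163·89·107·193·109 = 32654662213.
M/163 = 200335351; 200335351 ≡ 38 (mod 163); 38·133 ≡ 1, so inverse 133.
M/89 = 366906317; 366906317 ≡ 79 (mod 89); 79·80 ≡ 1, so inverse 80.
M/107 = 305183759; 305183759 ≡ 71 (mod 107); 71·104 ≡ 1, so inverse 104.
M/193 = 169195141; 169195141 ≡ 147 (mod 193); 147·172 ≡ 1, so inverse 172.
M/109 = 299584057; 299584057 ≡ 64 (mod 109); 64·46 ≡ 1, so inverse 46.
n ≡ 59·200335351·133 + 6·366906317·80 + 40·305183759·104 + 71·169195141·172 + 49·299584057·46 = 5759184495267.
5759184495267 mod 32654662213 = 11963945779.

11963945779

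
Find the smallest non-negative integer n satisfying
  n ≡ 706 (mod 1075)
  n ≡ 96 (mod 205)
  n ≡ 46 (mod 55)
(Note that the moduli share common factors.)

gcd(1075, 205) = 5 and 5 | (96 − 706), so the pair is consistent; merging gives n ≡ 40481 (mod 44075), where 44075 = lcm(1075, 205).
gcd(44075, 55) = 5 and 5 | (46 − 40481), so the pair is consistent; merging gives n ≡ 260856 (mod 484825), where 484825 = lcm(44075, 55).
The solution is unique modulo lcm(1075, 205, 55) = 484825.

260856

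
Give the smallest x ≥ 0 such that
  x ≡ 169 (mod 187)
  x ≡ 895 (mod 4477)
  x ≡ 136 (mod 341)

gcd(187, 4477) = 11 and 11 | (895 − 169), so the pair is consistent; merging gives x ≡ 68050 (mod 76109), where 76109 = lcm(187, 4477).
gcd(76109, 341) = 11 and 11 | (136 − 68050), so the pair is consistent; merging gives x ≡ 1970775 (mod 2359379), where 2359379 = lcm(76109, 341).
The solution is unique modulo lcm(187, 4477, 341) = 2359379.

1970775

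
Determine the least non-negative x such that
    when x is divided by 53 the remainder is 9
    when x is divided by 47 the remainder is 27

168

Combine the congruences pairwise.
From x ≡ 9 (mod 53) write x = 9 + 53t. Substituting into x ≡ 27 (mod 47) gives 53t ≡ 18 (mod 47), and since 6⁻¹ ≡ 8 (mod 47), t ≡ 3. Hence x ≡ 9 + 53·3 = 168 (mod 2491).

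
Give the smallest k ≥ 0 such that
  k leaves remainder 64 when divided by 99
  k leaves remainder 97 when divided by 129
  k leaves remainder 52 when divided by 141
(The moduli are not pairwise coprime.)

gcd(99, 129) = 3 and 3 | (97 − 64), so the pair is consistent; merging gives k ≡ 2935 (mod 4257), where 4257 = lcm(99, 129).
gcd(4257, 141) = 3 and 3 | (52 − 2935), so the pair is consistent; merging gives k ≡ 126388 (mod 200079), where 200079 = lcm(4257, 141).
The solution is unique modulo lcm(99, 129, 141) = 200079.

126388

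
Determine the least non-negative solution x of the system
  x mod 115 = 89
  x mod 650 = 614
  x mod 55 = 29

gcd(115, 650) = 5 and 5 | (614 − 89), so the pair is consistent; merging gives x ≡ 11014 (mod 14950), where 14950 = lcm(115, 650).
gcd(14950, 55) = 5 and 5 | (29 − 11014), so the pair is consistent; merging gives x ≡ 70814 (mod 164450), where 164450 = lcm(14950, 55).
The solution is unique modulo lcm(115, 650, 55) = 164450.

70814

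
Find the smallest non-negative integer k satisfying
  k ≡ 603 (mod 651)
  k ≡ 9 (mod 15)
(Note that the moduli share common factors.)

1254

Combine the congruences pairwise.
gcd(651, 15) = 3 and 3 | (9 − 603), so the pair is consistent; merging gives k ≡ 1254 (mod 3255), where 3255 = lcm(651, 15).
The solution is unique modulo lcm(651, 15) = 3255.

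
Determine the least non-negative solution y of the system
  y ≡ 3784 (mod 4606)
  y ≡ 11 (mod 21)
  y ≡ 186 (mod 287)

gcd(4606, 21) = 7 and 7 | (11 − 3784), so the pair is consistent; merging gives y ≡ 8390 (mod 13818), where 13818 = lcm(4606, 21).
gcd(13818, 287) = 7 and 7 | (186 − 8390), so the pair is consistent; merging gives y ≡ 519656 (mod 566538), where 566538 = lcm(13818, 287).
The solution is unique modulo lcm(4606, 21, 287) = 566538.

519656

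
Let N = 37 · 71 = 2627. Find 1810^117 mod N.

Mod 37: 1810 ≡ 34; by Fermat, exponent reduces to 117 mod 36 = 9; 34^9 ≡ 1 (mod 37).
Mod 71: 1810 ≡ 35; by Fermat, exponent reduces to 117 mod 70 = 47; 35^47 ≡ 42 (mod 71).
Combine by CRT: x ≡ 1 (mod 37), x ≡ 42 (mod 71) ⇒ x ≡ 1888 (mod 2627).

1888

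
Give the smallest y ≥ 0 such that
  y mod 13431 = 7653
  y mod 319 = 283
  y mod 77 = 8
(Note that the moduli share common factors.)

Combine the congruences pairwise.
gcd(13431, 319) = 11 and 11 | (283 − 7653), so the pair is consistent; merging gives y ≡ 383721 (mod 389499), where 389499 = lcm(13431, 319).
gcd(389499, 77) = 11 and 11 | (8 − 383721), so the pair is consistent; merging gives y ≡ 1941717 (mod 2726493), where 2726493 = lcm(389499, 77).
The solution is unique modulo lcm(13431, 319, 77) = 2726493.

1941717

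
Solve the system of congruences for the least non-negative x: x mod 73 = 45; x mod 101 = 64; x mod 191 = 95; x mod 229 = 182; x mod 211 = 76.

The moduli are pairwise coprime; N = 73·101·191·229·211 = 68044893517.
N/73 = 932121829; 932121829 ≡ 13 (mod 73); 13·45 ≡ 1, so inverse 45.
N/101 = 673711817; 673711817 ≡ 3 (mod 101); 3·34 ≡ 1, so inverse 34.
N/191 = 356255987; 356255987 ≡ 113 (mod 191); 113·71 ≡ 1, so inverse 71.
N/229 = 297139273; 297139273 ≡ 94 (mod 229); 94·134 ≡ 1, so inverse 134.
N/211 = 322487647; 322487647 ≡ 100 (mod 211); 100·19 ≡ 1, so inverse 19.
x ≡ 45·932121829·45 + 64·673711817·34 + 95·356255987·71 + 182·297139273·134 + 76·322487647·19 = 13468795002024.
13468795002024 mod 68044893517 = 63950979175.

63950979175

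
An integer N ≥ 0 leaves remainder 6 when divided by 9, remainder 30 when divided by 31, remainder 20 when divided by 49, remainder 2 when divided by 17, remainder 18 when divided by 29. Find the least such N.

From N ≡ 6 (mod 9) write N = 6 + 9t. Substituting into N ≡ 30 (mod 31) gives 9t ≡ 24 (mod 31), and since 9⁻¹ ≡ 7 (mod 31), t ≡ 13. Hence N ≡ 6 + 9·13 = 123 (mod 279).
From N ≡ 123 (mod 279) write N = 123 + 279t. Substituting into N ≡ 20 (mod 49) gives 279t ≡ 44 (mod 49), and since 34⁻¹ ≡ 13 (mod 49), t ≡ 33. Hence N ≡ 123 + 279·33 = 9330 (mod 13671).
From N ≡ 9330 (mod 13671) write N = 9330 + 13671t. Substituting into N ≡ 2 (mod 17) gives 13671t ≡ 5 (mod 17), and since 3⁻¹ ≡ 6 (mod 17), t ≡ 13. Hence N ≡ 9330 + 13671·13 = 187053 (mod 232407).
From N ≡ 187053 (mod 232407) write N = 187053 + 232407t. Substituting into N ≡ 18 (mod 29) gives 232407t ≡ 15 (mod 29), and since 1⁻¹ ≡ 1 (mod 29), t ≡ 15. Hence N ≡ 187053 + 232407·15 = 3673158 (mod 6739803).

3673158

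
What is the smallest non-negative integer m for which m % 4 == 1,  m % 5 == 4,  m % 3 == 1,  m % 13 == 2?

769

Combine the congruences pairwise.
From m ≡ 1 (mod 4) write m = 1 + 4t. Substituting into m ≡ 4 (mod 5) gives 4t ≡ 3 (mod 5), and since 4⁻¹ ≡ 4 (mod 5), t ≡ 2. Hence m ≡ 1 + 4·2 = 9 (mod 20).
From m ≡ 9 (mod 20) write m = 9 + 20t. Substituting into m ≡ 1 (mod 3) gives 20t ≡ 1 (mod 3), and since 2⁻¹ ≡ 2 (mod 3), t ≡ 2. Hence m ≡ 9 + 20·2 = 49 (mod 60).
From m ≡ 49 (mod 60) write m = 49 + 60t. Substituting into m ≡ 2 (mod 13) gives 60t ≡ 5 (mod 13), and since 8⁻¹ ≡ 5 (mod 13), t ≡ 12. Hence m ≡ 49 + 60·12 = 769 (mod 780).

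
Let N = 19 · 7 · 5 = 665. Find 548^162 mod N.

Mod 19: 548 ≡ 16; since 18 | 162, by Fermat 16^162 ≡ 1 (mod 19).
Mod 7: 548 ≡ 2; since 6 | 162, by Fermat 2^162 ≡ 1 (mod 7).
Mod 5: 548 ≡ 3; by Fermat, exponent reduces to 162 mod 4 = 2; 3^2 ≡ 4 (mod 5).
Combine by CRT: x ≡ 1 (mod 19), x ≡ 1 (mod 7), x ≡ 4 (mod 5) ⇒ x ≡ 134 (mod 665).

134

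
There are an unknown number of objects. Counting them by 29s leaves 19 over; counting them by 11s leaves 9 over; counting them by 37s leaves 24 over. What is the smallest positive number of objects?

From N ≡ 19 (mod 29) write N = 19 + 29t. Substituting into N ≡ 9 (mod 11) gives 29t ≡ 1 (mod 11), and since 7⁻¹ ≡ 8 (mod 11), t ≡ 8. Hence N ≡ 19 + 29·8 = 251 (mod 319).
From N ≡ 251 (mod 319) write N = 251 + 319t. Substituting into N ≡ 24 (mod 37) gives 319t ≡ 32 (mod 37), and since 23⁻¹ ≡ 29 (mod 37), t ≡ 3. Hence N ≡ 251 + 319·3 = 1208 (mod 11803).

1208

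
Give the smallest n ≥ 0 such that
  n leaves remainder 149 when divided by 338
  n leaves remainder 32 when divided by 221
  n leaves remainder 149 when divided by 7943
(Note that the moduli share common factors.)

Combine the congruences pairwise.
gcd(338, 221) = 13 and 13 | (32 − 149), so the pair is consistent; merging gives n ≡ 5557 (mod 5746), where 5746 = lcm(338, 221).
gcd(5746, 7943) = 169 and 169 | (149 − 5557), so the pair is consistent; merging gives n ≡ 206667 (mod 270062), where 270062 = lcm(5746, 7943).
The solution is unique modulo lcm(338, 221, 7943) = 270062.

206667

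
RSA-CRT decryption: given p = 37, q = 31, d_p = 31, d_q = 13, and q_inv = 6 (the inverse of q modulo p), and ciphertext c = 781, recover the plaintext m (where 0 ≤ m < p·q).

m₁ = c^(d_p) mod p: c ≡ 4 (mod 37), and 4^31 mod 37 = 3.
m₂ = c^(d_q) mod q: c ≡ 6 (mod 31), and 6^13 mod 31 = 6.
h = q_inv·(m₁ − m₂) mod p = 6·(3 − 6) mod 37 = 19.
m = m₂ + h·q = 6 + 19·31 = 595.

595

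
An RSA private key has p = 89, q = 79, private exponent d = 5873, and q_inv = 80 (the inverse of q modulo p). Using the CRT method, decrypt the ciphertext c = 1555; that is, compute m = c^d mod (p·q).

6800

d_p = d mod (p−1) = 5873 mod 88 = 65; d_q = d mod (q−1) = 23.
m₁ = c^(d_p) mod p: c ≡ 42 (mod 89), and 42^65 mod 89 = 36.
m₂ = c^(d_q) mod q: c ≡ 54 (mod 79), and 54^23 mod 79 = 6.
h = q_inv·(m₁ − m₂) mod p = 80·(36 − 6) mod 89 = 86.
m = m₂ + h·q = 6 + 86·79 = 6800.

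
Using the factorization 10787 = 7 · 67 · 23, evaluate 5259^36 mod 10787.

Mod 7: 5259 ≡ 2; since 6 | 36, by Fermat 2^36 ≡ 1 (mod 7).
Mod 67: 5259 ≡ 33; 33^36 ≡ 25 (mod 67).
Mod 23: 5259 ≡ 15; by Fermat, exponent reduces to 36 mod 22 = 14; 15^14 ≡ 6 (mod 23).
Combine by CRT: x ≡ 1 (mod 7), x ≡ 25 (mod 67), x ≡ 6 (mod 23) ⇒ x ≡ 7596 (mod 10787).

7596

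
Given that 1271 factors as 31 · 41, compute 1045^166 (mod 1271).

Mod 31: 1045 ≡ 22; by Fermat, exponent reduces to 166 mod 30 = 16; 22^16 ≡ 9 (mod 31).
Mod 41: 1045 ≡ 20; by Fermat, exponent reduces to 166 mod 40 = 6; 20^6 ≡ 25 (mod 41).
Combine by CRT: x ≡ 9 (mod 31), x ≡ 25 (mod 41) ⇒ x ≡ 722 (mod 1271).

722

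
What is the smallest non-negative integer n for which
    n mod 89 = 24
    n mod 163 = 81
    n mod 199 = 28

2855678

The moduli are pairwise coprime; M = 89·163·199 = 2886893.
M/89 = 32437; 32437 ≡ 41 (mod 89); 41·76 ≡ 1, so inverse 76.
M/163 = 17711; 17711 ≡ 107 (mod 163); 107·32 ≡ 1, so inverse 32.
M/199 = 14507; 14507 ≡ 179 (mod 199); 179·189 ≡ 1, so inverse 189.
n ≡ 24·32437·76 + 81·17711·32 + 28·14507·189 = 181843044.
181843044 mod 2886893 = 2855678.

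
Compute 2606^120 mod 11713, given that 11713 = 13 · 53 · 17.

1444

Mod 13: 2606 ≡ 6; since 12 | 120, by Fermat 6^120 ≡ 1 (mod 13).
Mod 53: 2606 ≡ 9; by Fermat, exponent reduces to 120 mod 52 = 16; 9^16 ≡ 13 (mod 53).
Mod 17: 2606 ≡ 5; by Fermat, exponent reduces to 120 mod 16 = 8; 5^8 ≡ 16 (mod 17).
Combine by CRT: x ≡ 1 (mod 13), x ≡ 13 (mod 53), x ≡ 16 (mod 17) ⇒ x ≡ 1444 (mod 11713).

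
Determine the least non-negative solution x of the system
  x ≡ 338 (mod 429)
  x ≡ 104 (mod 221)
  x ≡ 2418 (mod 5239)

gcd(429, 221) = 13 and 13 | (104 − 338), so the pair is consistent; merging gives x ≡ 767 (mod 7293), where 7293 = lcm(429, 221).
gcd(7293, 5239) = 13 and 13 | (2418 − 767), so the pair is consistent; merging gives x ≡ 1364558 (mod 2939079), where 2939079 = lcm(7293, 5239).
The solution is unique modulo lcm(429, 221, 5239) = 2939079.

1364558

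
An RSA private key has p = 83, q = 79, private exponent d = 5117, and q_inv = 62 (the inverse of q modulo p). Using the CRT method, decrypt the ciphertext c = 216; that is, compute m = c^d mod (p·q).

4372

d_p = d mod (p−1) = 5117 mod 82 = 33; d_q = d mod (q−1) = 47.
m₁ = c^(d_p) mod p: c ≡ 50 (mod 83), and 50^33 mod 83 = 56.
m₂ = c^(d_q) mod q: c ≡ 58 (mod 79), and 58^47 mod 79 = 27.
h = q_inv·(m₁ − m₂) mod p = 62·(56 − 27) mod 83 = 55.
m = m₂ + h·q = 27 + 55·79 = 4372.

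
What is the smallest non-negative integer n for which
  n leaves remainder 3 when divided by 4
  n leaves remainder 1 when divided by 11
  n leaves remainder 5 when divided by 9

Combine the congruences pairwise.
From n ≡ 3 (mod 4) write n = 3 + 4t. Substituting into n ≡ 1 (mod 11) gives 4t ≡ 9 (mod 11), and since 4⁻¹ ≡ 3 (mod 11), t ≡ 5. Hence n ≡ 3 + 4·5 = 23 (mod 44).
From n ≡ 23 (mod 44) write n = 23 + 44t. Substituting into n ≡ 5 (mod 9) gives 44t ≡ 0 (mod 9), and since 8⁻¹ ≡ 8 (mod 9), t ≡ 0. Hence n ≡ 23 + 44·0 = 23 (mod 396).

23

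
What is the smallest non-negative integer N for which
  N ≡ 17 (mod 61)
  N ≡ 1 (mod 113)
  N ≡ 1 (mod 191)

1165483

The moduli are pairwise coprime; M = 61·113·191 = 1316563.
M/61 = 21583; 21583 ≡ 50 (mod 61); 50·11 ≡ 1, so inverse 11.
M/113 = 11651; 11651 ≡ 12 (mod 113); 12·66 ≡ 1, so inverse 66.
M/191 = 6893; 6893 ≡ 17 (mod 191); 17·45 ≡ 1, so inverse 45.
N ≡ 17·21583·11 + 1·11651·66 + 1·6893·45 = 5115172.
5115172 mod 1316563 = 1165483.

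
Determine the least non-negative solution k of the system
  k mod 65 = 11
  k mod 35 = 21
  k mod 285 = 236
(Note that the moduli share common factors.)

gcd(65, 35) = 5 and 5 | (21 − 11), so the pair is consistent; merging gives k ≡ 336 (mod 455), where 455 = lcm(65, 35).
gcd(455, 285) = 5 and 5 | (236 − 336), so the pair is consistent; merging gives k ≡ 19901 (mod 25935), where 25935 = lcm(455, 285).
The solution is unique modulo lcm(65, 35, 285) = 25935.

19901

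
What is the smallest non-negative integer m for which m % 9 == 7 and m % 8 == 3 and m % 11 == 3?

619

The moduli are pairwise coprime; N = 9·8·11 = 792.
N/9 = 88; 88 ≡ 7 (mod 9); 7·4 ≡ 1, so inverse 4.
N/8 = 99; 99 ≡ 3 (mod 8); 3·3 ≡ 1, so inverse 3.
N/11 = 72; 72 ≡ 6 (mod 11); 6·2 ≡ 1, so inverse 2.
m ≡ 7·88·4 + 3·99·3 + 3·72·2 = 3787.
3787 mod 792 = 619.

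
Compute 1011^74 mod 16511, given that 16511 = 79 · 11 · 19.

11606

Mod 79: 1011 ≡ 63; 63^74 ≡ 72 (mod 79).
Mod 11: 1011 ≡ 10; by Fermat, exponent reduces to 74 mod 10 = 4; 10^4 ≡ 1 (mod 11).
Mod 19: 1011 ≡ 4; by Fermat, exponent reduces to 74 mod 18 = 2; 4^2 ≡ 16 (mod 19).
Combine by CRT: x ≡ 72 (mod 79), x ≡ 1 (mod 11), x ≡ 16 (mod 19) ⇒ x ≡ 11606 (mod 16511).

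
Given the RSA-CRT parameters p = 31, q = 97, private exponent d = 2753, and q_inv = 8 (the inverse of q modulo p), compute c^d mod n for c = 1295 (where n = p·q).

d_p = d mod (p−1) = 2753 mod 30 = 23; d_q = d mod (q−1) = 65.
m₁ = c^(d_p) mod p: c ≡ 24 (mod 31), and 24^23 mod 31 = 21.
m₂ = c^(d_q) mod q: c ≡ 34 (mod 97), and 34^65 mod 97 = 34.
h = q_inv·(m₁ − m₂) mod p = 8·(21 − 34) mod 31 = 20.
m = m₂ + h·q = 34 + 20·97 = 1974.

1974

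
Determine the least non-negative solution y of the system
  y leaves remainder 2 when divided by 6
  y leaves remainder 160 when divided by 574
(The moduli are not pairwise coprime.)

gcd(6, 574) = 2 and 2 | (160 − 2), so the pair is consistent; merging gives y ≡ 734 (mod 1722), where 1722 = lcm(6, 574).
The solution is unique modulo lcm(6, 574) = 1722.

734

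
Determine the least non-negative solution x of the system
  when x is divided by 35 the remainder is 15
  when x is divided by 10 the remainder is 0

gcd(35, 10) = 5 and 5 | (0 − 15), so the pair is consistent; merging gives x ≡ 50 (mod 70), where 70 = lcm(35, 10).
The solution is unique modulo lcm(35, 10) = 70.

50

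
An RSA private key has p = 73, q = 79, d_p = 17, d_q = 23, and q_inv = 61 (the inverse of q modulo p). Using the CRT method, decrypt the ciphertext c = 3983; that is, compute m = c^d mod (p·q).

5678

m₁ = c^(d_p) mod p: c ≡ 41 (mod 73), and 41^17 mod 73 = 57.
m₂ = c^(d_q) mod q: c ≡ 33 (mod 79), and 33^23 mod 79 = 69.
h = q_inv·(m₁ − m₂) mod p = 61·(57 − 69) mod 73 = 71.
m = m₂ + h·q = 69 + 71·79 = 5678.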